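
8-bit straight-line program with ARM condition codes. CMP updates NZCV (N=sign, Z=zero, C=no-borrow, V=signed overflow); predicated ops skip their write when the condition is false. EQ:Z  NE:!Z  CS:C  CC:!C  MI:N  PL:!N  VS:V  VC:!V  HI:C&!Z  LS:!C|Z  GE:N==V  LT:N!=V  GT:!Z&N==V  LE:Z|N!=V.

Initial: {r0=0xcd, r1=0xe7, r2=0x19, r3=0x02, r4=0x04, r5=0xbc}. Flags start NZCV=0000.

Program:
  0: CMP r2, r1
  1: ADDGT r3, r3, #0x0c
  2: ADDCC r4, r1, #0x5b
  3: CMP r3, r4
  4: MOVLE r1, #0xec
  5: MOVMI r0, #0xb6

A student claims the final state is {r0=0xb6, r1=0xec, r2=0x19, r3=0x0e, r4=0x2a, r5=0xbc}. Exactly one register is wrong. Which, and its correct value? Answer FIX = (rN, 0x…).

FIX = (r4, 0x42)

0: ✓ CMP  NZCV=0000
1: ✓ ADDGT  r3←0x0e
2: ✓ ADDCC  r4←0x42
3: ✓ CMP  NZCV=1000
4: ✓ MOVLE  r1←0xec
5: ✓ MOVMI  r0←0xb6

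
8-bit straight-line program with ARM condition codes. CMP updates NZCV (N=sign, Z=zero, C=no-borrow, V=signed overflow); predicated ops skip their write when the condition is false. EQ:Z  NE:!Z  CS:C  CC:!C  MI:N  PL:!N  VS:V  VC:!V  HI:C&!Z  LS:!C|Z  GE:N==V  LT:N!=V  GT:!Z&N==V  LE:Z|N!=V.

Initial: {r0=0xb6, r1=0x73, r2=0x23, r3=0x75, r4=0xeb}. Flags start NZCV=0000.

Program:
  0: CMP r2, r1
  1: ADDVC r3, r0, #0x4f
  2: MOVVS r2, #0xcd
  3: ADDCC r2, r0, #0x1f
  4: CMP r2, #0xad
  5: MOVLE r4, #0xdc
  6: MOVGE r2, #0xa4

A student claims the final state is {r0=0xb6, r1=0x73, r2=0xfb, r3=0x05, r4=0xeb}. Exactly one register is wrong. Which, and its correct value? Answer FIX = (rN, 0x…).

FIX = (r2, 0xa4)

[0] flags=1000 → (cmp)
[1] flags=1000 VC?T → r3=0x05
[2] flags=1000 VS?F → skip
[3] flags=1000 CC?T → r2=0xd5
[4] flags=0010 → (cmp)
[5] flags=0010 LE?F → skip
[6] flags=0010 GE?T → r2=0xa4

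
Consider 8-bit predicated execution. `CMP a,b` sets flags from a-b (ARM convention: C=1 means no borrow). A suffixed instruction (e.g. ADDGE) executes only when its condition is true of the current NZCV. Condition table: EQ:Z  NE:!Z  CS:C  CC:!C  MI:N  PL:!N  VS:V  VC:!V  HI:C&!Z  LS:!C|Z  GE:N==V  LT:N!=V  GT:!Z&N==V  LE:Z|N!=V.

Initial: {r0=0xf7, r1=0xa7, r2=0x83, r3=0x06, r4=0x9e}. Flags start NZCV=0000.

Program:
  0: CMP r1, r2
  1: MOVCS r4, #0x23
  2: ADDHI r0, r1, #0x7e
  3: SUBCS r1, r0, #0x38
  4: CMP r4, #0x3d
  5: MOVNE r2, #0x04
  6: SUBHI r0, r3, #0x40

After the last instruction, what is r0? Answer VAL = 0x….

VAL = 0x25

[0] flags=0010 → (cmp)
[1] flags=0010 CS?T → r4=0x23
[2] flags=0010 HI?T → r0=0x25
[3] flags=0010 CS?T → r1=0xed
[4] flags=1000 → (cmp)
[5] flags=1000 NE?T → r2=0x04
[6] flags=1000 HI?F → skip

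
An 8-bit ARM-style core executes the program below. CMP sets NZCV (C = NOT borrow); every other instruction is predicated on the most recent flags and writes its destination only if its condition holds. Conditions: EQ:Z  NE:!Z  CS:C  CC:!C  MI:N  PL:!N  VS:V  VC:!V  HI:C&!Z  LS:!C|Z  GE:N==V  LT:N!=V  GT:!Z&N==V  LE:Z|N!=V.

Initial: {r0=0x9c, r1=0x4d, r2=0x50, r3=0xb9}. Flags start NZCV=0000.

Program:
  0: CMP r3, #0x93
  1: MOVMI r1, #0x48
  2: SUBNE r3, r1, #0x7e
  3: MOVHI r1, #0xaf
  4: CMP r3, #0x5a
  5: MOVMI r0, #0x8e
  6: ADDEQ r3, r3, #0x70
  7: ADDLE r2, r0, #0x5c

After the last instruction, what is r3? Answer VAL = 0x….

[0] flags=0010 → (cmp)
[1] flags=0010 MI?F → skip
[2] flags=0010 NE?T → r3=0xcf
[3] flags=0010 HI?T → r1=0xaf
[4] flags=0011 → (cmp)
[5] flags=0011 MI?F → skip
[6] flags=0011 EQ?F → skip
[7] flags=0011 LE?T → r2=0xf8

VAL = 0xcf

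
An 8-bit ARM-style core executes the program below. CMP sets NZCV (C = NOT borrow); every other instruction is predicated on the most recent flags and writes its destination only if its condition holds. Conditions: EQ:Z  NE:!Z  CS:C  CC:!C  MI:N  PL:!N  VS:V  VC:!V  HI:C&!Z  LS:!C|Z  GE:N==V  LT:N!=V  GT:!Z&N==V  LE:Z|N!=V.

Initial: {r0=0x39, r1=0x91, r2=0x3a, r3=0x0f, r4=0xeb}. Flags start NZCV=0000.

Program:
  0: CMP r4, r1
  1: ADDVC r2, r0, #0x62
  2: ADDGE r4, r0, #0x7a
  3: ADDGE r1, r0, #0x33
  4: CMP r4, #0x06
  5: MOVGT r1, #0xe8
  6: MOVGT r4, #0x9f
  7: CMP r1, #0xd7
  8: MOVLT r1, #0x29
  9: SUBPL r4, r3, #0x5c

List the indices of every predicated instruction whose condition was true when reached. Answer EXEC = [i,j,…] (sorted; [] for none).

[0] flags=0010 → (cmp)
[1] flags=0010 VC?T → r2=0x9b
[2] flags=0010 GE?T → r4=0xb3
[3] flags=0010 GE?T → r1=0x6c
[4] flags=1010 → (cmp)
[5] flags=1010 GT?F → skip
[6] flags=1010 GT?F → skip
[7] flags=1001 → (cmp)
[8] flags=1001 LT?F → skip
[9] flags=1001 PL?F → skip

EXEC = [1,2,3]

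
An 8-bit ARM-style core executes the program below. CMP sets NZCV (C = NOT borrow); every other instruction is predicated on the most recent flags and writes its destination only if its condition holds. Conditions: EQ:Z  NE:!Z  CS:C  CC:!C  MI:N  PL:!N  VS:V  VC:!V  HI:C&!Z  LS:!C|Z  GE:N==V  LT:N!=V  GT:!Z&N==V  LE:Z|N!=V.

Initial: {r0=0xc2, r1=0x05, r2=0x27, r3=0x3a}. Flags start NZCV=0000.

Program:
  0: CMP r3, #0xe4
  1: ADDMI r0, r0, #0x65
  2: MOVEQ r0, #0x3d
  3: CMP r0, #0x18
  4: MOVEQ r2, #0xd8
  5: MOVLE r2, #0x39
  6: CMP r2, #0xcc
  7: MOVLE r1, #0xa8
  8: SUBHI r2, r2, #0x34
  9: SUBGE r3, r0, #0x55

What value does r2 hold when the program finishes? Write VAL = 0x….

0: ✓ CMP  NZCV=0000
1: · ADDMI
2: · MOVEQ
3: ✓ CMP  NZCV=1010
4: · MOVEQ
5: ✓ MOVLE  r2←0x39
6: ✓ CMP  NZCV=0000
7: · MOVLE
8: · SUBHI
9: ✓ SUBGE  r3←0x6d

VAL = 0x39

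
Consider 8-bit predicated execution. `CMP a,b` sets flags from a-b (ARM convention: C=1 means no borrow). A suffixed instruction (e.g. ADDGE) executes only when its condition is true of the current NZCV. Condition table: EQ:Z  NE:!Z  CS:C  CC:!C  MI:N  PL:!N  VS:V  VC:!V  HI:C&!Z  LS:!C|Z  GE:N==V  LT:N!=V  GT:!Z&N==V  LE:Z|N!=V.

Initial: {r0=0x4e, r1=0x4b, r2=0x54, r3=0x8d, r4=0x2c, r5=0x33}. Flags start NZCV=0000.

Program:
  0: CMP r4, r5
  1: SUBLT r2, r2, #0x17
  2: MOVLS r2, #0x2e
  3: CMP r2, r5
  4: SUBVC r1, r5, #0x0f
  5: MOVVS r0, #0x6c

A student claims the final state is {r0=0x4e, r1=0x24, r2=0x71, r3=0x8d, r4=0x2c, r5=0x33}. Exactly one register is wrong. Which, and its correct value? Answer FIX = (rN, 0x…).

FIX = (r2, 0x2e)

0: ✓ CMP  NZCV=1000
1: ✓ SUBLT  r2←0x3d
2: ✓ MOVLS  r2←0x2e
3: ✓ CMP  NZCV=1000
4: ✓ SUBVC  r1←0x24
5: · MOVVS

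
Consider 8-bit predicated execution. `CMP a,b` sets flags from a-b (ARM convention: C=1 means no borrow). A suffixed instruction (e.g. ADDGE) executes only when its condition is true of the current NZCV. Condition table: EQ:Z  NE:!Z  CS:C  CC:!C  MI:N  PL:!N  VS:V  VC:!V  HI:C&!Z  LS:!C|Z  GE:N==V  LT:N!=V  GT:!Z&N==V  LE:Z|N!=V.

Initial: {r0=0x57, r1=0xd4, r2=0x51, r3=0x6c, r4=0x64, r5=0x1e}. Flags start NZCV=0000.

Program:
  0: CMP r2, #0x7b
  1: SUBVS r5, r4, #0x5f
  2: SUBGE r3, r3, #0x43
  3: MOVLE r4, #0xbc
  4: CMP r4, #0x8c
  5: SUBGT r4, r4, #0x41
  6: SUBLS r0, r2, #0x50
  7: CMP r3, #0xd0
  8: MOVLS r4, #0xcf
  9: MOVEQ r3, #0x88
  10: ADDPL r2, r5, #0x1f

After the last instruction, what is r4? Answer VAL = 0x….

VAL = 0xcf

0: ✓ CMP  NZCV=1000
1: · SUBVS
2: · SUBGE
3: ✓ MOVLE  r4←0xbc
4: ✓ CMP  NZCV=0010
5: ✓ SUBGT  r4←0x7b
6: · SUBLS
7: ✓ CMP  NZCV=1001
8: ✓ MOVLS  r4←0xcf
9: · MOVEQ
10: · ADDPL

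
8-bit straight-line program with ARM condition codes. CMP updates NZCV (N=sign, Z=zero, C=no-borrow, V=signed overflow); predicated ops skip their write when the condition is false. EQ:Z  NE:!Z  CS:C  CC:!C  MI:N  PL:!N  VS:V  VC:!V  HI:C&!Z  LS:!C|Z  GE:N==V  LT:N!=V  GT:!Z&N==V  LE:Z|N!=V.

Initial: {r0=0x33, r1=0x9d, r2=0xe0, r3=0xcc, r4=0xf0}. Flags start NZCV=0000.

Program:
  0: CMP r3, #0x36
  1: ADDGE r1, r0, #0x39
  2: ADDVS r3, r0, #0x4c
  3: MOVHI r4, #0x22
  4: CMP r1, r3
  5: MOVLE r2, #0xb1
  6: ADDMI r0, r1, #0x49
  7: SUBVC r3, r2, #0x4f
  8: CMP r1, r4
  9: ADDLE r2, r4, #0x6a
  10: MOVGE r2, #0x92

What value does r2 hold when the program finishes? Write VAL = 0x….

0: ✓ CMP  NZCV=1010
1: · ADDGE
2: · ADDVS
3: ✓ MOVHI  r4←0x22
4: ✓ CMP  NZCV=1000
5: ✓ MOVLE  r2←0xb1
6: ✓ ADDMI  r0←0xe6
7: ✓ SUBVC  r3←0x62
8: ✓ CMP  NZCV=0011
9: ✓ ADDLE  r2←0x8c
10: · MOVGE

VAL = 0x8c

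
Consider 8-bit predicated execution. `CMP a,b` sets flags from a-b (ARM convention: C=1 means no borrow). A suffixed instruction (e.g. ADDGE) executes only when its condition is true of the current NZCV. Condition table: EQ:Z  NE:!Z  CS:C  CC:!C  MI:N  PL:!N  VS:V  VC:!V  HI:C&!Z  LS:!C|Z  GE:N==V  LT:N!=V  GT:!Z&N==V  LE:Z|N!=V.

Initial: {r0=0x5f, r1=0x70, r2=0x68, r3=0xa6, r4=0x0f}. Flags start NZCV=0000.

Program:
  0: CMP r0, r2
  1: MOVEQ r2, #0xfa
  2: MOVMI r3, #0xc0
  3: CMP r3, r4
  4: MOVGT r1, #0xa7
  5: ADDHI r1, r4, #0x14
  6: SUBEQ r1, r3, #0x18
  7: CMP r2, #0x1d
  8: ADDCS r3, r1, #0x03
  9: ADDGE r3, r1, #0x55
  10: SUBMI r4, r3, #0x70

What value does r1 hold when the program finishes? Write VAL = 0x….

[0] flags=1000 → (cmp)
[1] flags=1000 EQ?F → skip
[2] flags=1000 MI?T → r3=0xc0
[3] flags=1010 → (cmp)
[4] flags=1010 GT?F → skip
[5] flags=1010 HI?T → r1=0x23
[6] flags=1010 EQ?F → skip
[7] flags=0010 → (cmp)
[8] flags=0010 CS?T → r3=0x26
[9] flags=0010 GE?T → r3=0x78
[10] flags=0010 MI?F → skip

VAL = 0x23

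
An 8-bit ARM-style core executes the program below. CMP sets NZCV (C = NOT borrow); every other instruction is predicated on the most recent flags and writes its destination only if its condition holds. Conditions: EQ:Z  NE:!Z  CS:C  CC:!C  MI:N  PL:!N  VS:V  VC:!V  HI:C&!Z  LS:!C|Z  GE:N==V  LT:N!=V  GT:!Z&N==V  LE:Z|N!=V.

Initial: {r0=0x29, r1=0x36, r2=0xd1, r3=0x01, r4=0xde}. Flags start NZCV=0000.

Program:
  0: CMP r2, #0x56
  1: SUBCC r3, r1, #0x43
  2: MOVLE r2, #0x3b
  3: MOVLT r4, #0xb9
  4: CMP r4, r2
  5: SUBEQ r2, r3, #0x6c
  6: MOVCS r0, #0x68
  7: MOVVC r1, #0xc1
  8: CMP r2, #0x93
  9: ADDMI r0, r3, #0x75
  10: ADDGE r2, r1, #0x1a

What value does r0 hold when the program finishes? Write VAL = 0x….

VAL = 0x76

0: ✓ CMP  NZCV=0011
1: · SUBCC
2: ✓ MOVLE  r2←0x3b
3: ✓ MOVLT  r4←0xb9
4: ✓ CMP  NZCV=0011
5: · SUBEQ
6: ✓ MOVCS  r0←0x68
7: · MOVVC
8: ✓ CMP  NZCV=1001
9: ✓ ADDMI  r0←0x76
10: ✓ ADDGE  r2←0x50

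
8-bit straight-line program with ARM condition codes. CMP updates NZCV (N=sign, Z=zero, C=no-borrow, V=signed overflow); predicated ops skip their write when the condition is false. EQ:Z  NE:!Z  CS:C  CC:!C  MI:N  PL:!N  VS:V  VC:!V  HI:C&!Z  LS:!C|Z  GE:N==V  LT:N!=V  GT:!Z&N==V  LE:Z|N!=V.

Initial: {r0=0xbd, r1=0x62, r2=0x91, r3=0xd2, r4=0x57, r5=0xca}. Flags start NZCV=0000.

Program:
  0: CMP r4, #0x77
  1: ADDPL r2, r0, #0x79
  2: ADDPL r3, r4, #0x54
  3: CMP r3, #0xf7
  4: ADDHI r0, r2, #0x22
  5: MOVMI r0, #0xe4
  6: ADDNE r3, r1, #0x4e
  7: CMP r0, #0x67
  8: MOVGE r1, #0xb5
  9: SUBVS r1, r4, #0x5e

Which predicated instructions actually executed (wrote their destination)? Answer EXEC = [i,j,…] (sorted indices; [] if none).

0: ✓ CMP  NZCV=1000
1: · ADDPL
2: · ADDPL
3: ✓ CMP  NZCV=1000
4: · ADDHI
5: ✓ MOVMI  r0←0xe4
6: ✓ ADDNE  r3←0xb0
7: ✓ CMP  NZCV=0011
8: · MOVGE
9: ✓ SUBVS  r1←0xf9

EXEC = [5,6,9]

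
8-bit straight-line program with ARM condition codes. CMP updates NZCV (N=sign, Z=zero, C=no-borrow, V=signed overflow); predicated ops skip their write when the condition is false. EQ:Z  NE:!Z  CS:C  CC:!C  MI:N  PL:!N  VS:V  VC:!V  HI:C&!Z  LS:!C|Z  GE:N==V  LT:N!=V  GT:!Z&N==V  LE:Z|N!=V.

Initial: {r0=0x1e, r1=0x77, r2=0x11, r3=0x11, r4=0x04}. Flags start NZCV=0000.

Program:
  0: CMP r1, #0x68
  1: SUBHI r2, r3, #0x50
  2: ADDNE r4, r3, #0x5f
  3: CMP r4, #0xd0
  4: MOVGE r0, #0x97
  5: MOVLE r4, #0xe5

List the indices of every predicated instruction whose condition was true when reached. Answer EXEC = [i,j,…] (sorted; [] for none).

[0] flags=0010 → (cmp)
[1] flags=0010 HI?T → r2=0xc1
[2] flags=0010 NE?T → r4=0x70
[3] flags=1001 → (cmp)
[4] flags=1001 GE?T → r0=0x97
[5] flags=1001 LE?F → skip

EXEC = [1,2,4]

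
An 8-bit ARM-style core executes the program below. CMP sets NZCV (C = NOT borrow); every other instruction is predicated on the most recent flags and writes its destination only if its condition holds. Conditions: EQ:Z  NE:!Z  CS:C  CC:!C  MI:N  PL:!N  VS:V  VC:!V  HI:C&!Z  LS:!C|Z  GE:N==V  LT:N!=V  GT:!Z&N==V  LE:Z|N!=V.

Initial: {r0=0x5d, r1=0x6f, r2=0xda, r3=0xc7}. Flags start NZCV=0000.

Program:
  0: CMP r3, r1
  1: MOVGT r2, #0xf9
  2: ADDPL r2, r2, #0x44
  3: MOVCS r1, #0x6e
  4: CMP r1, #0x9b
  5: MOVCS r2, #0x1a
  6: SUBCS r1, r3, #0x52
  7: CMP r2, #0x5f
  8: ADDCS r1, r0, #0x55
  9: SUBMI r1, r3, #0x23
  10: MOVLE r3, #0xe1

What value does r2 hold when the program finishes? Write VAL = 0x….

VAL = 0x1e

0: ✓ CMP  NZCV=0011
1: · MOVGT
2: ✓ ADDPL  r2←0x1e
3: ✓ MOVCS  r1←0x6e
4: ✓ CMP  NZCV=1001
5: · MOVCS
6: · SUBCS
7: ✓ CMP  NZCV=1000
8: · ADDCS
9: ✓ SUBMI  r1←0xa4
10: ✓ MOVLE  r3←0xe1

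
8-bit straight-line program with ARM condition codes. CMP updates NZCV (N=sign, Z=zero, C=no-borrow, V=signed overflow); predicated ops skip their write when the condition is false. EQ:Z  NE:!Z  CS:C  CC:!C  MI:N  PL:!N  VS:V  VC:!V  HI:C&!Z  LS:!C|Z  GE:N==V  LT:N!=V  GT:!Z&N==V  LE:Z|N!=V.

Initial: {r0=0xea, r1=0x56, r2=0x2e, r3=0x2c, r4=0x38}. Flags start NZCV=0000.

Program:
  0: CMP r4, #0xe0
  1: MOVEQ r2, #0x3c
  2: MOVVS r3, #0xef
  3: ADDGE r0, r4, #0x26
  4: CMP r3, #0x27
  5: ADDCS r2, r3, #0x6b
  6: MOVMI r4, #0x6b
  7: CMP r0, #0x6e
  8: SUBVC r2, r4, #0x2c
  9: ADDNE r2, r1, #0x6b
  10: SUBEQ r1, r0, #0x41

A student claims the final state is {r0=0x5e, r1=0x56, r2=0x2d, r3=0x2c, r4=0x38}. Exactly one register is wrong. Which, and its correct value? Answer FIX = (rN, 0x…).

FIX = (r2, 0xc1)

0: ✓ CMP  NZCV=0000
1: · MOVEQ
2: · MOVVS
3: ✓ ADDGE  r0←0x5e
4: ✓ CMP  NZCV=0010
5: ✓ ADDCS  r2←0x97
6: · MOVMI
7: ✓ CMP  NZCV=1000
8: ✓ SUBVC  r2←0x0c
9: ✓ ADDNE  r2←0xc1
10: · SUBEQ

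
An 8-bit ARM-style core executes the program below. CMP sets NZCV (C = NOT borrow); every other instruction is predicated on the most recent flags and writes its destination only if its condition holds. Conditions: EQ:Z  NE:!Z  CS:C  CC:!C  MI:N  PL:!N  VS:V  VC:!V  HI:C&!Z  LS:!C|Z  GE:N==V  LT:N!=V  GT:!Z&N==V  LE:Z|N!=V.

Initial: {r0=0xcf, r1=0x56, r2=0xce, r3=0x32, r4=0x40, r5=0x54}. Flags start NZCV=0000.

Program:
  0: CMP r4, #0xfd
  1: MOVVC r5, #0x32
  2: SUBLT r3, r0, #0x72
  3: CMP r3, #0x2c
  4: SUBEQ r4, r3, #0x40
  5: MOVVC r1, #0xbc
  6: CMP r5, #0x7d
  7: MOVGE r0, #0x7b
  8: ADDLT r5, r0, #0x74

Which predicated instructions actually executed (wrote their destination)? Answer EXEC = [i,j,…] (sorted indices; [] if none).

0: ✓ CMP  NZCV=0000
1: ✓ MOVVC  r5←0x32
2: · SUBLT
3: ✓ CMP  NZCV=0010
4: · SUBEQ
5: ✓ MOVVC  r1←0xbc
6: ✓ CMP  NZCV=1000
7: · MOVGE
8: ✓ ADDLT  r5←0x43

EXEC = [1,5,8]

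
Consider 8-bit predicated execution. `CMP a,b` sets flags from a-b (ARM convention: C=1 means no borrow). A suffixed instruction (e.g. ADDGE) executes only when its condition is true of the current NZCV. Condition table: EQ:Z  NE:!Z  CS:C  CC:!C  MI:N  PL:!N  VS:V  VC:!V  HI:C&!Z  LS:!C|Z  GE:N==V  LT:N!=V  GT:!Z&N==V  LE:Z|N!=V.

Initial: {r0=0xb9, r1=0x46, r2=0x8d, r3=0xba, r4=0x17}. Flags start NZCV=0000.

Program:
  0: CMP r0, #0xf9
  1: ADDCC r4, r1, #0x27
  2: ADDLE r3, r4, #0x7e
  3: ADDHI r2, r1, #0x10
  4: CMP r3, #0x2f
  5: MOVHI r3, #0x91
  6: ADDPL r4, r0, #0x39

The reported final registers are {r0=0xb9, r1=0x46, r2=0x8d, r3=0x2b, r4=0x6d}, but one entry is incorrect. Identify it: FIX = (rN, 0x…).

[0] flags=1000 → (cmp)
[1] flags=1000 CC?T → r4=0x6d
[2] flags=1000 LE?T → r3=0xeb
[3] flags=1000 HI?F → skip
[4] flags=1010 → (cmp)
[5] flags=1010 HI?T → r3=0x91
[6] flags=1010 PL?F → skip

FIX = (r3, 0x91)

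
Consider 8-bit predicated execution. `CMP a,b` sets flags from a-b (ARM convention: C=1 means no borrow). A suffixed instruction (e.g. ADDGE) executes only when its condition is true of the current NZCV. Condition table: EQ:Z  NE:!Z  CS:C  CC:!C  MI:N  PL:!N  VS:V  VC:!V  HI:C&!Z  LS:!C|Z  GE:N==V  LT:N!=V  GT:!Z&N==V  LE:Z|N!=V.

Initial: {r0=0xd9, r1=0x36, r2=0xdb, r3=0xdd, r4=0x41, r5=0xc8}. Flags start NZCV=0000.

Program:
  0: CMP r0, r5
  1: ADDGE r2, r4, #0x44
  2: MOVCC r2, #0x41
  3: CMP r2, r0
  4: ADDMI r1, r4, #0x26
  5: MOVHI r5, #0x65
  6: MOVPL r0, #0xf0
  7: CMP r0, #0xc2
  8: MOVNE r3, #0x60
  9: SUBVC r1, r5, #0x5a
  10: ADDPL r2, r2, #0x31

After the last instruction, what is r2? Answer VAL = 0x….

[0] flags=0010 → (cmp)
[1] flags=0010 GE?T → r2=0x85
[2] flags=0010 CC?F → skip
[3] flags=1000 → (cmp)
[4] flags=1000 MI?T → r1=0x67
[5] flags=1000 HI?F → skip
[6] flags=1000 PL?F → skip
[7] flags=0010 → (cmp)
[8] flags=0010 NE?T → r3=0x60
[9] flags=0010 VC?T → r1=0x6e
[10] flags=0010 PL?T → r2=0xb6

VAL = 0xb6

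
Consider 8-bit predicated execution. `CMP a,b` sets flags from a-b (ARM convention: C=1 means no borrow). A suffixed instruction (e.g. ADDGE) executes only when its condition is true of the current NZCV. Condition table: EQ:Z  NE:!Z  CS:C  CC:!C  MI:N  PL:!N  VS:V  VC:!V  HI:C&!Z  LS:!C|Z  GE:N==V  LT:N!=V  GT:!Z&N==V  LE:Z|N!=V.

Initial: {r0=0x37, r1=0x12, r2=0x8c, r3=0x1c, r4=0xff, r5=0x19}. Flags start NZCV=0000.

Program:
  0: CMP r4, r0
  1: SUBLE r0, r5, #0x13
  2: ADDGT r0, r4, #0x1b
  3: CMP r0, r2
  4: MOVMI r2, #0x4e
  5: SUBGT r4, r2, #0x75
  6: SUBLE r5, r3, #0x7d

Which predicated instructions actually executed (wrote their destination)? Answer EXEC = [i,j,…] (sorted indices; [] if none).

[0] flags=1010 → (cmp)
[1] flags=1010 LE?T → r0=0x06
[2] flags=1010 GT?F → skip
[3] flags=0000 → (cmp)
[4] flags=0000 MI?F → skip
[5] flags=0000 GT?T → r4=0x17
[6] flags=0000 LE?F → skip

EXEC = [1,5]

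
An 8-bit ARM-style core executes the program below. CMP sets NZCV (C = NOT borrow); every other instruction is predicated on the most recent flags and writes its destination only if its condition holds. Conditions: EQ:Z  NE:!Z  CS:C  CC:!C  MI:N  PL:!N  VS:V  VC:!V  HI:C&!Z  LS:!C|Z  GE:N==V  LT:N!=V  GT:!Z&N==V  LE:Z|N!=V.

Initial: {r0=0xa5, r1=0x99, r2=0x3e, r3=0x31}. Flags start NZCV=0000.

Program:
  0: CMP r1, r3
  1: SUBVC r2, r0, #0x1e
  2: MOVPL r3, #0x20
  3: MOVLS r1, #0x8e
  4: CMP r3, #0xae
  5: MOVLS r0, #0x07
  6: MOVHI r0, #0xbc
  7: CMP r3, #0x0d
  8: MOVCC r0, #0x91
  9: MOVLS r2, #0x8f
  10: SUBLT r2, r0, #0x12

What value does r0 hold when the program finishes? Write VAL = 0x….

VAL = 0x07

0: ✓ CMP  NZCV=0011
1: · SUBVC
2: ✓ MOVPL  r3←0x20
3: · MOVLS
4: ✓ CMP  NZCV=0000
5: ✓ MOVLS  r0←0x07
6: · MOVHI
7: ✓ CMP  NZCV=0010
8: · MOVCC
9: · MOVLS
10: · SUBLT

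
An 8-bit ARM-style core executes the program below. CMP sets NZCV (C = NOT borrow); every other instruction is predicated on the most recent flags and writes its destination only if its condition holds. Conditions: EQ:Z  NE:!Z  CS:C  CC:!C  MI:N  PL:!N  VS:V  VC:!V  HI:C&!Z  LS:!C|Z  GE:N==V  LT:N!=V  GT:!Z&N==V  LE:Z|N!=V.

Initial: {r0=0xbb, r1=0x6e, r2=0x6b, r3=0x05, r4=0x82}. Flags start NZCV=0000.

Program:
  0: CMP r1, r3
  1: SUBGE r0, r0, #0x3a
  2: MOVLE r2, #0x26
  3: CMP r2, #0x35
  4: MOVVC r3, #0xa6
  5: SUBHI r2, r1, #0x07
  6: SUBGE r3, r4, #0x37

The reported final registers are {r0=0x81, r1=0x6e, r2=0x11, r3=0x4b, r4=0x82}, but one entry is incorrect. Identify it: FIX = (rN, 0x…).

FIX = (r2, 0x67)

[0] flags=0010 → (cmp)
[1] flags=0010 GE?T → r0=0x81
[2] flags=0010 LE?F → skip
[3] flags=0010 → (cmp)
[4] flags=0010 VC?T → r3=0xa6
[5] flags=0010 HI?T → r2=0x67
[6] flags=0010 GE?T → r3=0x4b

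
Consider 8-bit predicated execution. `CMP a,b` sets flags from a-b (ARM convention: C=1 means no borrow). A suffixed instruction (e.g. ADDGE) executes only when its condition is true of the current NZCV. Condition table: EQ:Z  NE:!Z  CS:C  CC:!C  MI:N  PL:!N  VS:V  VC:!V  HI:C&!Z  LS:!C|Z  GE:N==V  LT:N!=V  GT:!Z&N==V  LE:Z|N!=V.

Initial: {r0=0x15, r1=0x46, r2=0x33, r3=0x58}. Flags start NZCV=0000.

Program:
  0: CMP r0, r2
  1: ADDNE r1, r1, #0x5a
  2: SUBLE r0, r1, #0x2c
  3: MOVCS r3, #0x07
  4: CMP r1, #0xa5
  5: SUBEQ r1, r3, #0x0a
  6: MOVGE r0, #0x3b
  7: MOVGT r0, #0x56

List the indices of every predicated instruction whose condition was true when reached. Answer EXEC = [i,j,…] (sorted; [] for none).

EXEC = [1,2]

[0] flags=1000 → (cmp)
[1] flags=1000 NE?T → r1=0xa0
[2] flags=1000 LE?T → r0=0x74
[3] flags=1000 CS?F → skip
[4] flags=1000 → (cmp)
[5] flags=1000 EQ?F → skip
[6] flags=1000 GE?F → skip
[7] flags=1000 GT?F → skip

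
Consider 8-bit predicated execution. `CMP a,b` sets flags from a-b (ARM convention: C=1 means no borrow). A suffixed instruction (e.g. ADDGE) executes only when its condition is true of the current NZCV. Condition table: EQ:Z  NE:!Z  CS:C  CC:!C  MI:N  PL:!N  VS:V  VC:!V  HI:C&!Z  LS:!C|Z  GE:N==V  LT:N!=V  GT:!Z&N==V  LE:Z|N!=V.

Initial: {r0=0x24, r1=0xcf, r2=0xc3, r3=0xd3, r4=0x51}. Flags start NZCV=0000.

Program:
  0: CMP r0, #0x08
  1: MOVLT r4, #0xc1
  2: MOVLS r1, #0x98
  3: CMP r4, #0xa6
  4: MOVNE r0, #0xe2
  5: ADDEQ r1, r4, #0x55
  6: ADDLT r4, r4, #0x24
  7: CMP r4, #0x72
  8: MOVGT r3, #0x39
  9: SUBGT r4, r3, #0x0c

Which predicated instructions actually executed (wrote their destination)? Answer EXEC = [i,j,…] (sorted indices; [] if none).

0: ✓ CMP  NZCV=0010
1: · MOVLT
2: · MOVLS
3: ✓ CMP  NZCV=1001
4: ✓ MOVNE  r0←0xe2
5: · ADDEQ
6: · ADDLT
7: ✓ CMP  NZCV=1000
8: · MOVGT
9: · SUBGT

EXEC = [4]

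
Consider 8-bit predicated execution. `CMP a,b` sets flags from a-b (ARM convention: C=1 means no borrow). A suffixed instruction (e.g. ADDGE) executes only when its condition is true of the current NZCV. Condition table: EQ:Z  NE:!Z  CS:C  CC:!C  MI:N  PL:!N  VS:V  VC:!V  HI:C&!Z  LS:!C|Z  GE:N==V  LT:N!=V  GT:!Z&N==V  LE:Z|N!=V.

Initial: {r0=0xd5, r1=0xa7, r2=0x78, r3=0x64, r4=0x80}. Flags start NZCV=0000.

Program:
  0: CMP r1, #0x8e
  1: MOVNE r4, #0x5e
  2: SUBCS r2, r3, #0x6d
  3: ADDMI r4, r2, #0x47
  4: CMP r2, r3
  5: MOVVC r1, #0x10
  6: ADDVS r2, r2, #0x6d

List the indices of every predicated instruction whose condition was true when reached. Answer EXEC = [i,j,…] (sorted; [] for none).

0: ✓ CMP  NZCV=0010
1: ✓ MOVNE  r4←0x5e
2: ✓ SUBCS  r2←0xf7
3: · ADDMI
4: ✓ CMP  NZCV=1010
5: ✓ MOVVC  r1←0x10
6: · ADDVS

EXEC = [1,2,5]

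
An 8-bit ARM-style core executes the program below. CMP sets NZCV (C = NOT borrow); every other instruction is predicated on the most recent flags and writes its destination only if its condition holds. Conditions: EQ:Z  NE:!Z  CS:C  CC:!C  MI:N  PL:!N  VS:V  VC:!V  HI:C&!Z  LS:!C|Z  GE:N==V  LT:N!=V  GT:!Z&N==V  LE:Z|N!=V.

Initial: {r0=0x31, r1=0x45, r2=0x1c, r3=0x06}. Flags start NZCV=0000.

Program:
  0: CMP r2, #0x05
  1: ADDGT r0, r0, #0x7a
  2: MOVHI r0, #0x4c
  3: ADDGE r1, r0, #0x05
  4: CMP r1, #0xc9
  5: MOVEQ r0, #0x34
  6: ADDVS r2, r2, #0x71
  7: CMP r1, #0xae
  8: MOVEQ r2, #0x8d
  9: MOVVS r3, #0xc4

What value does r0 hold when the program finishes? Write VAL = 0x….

0: ✓ CMP  NZCV=0010
1: ✓ ADDGT  r0←0xab
2: ✓ MOVHI  r0←0x4c
3: ✓ ADDGE  r1←0x51
4: ✓ CMP  NZCV=1001
5: · MOVEQ
6: ✓ ADDVS  r2←0x8d
7: ✓ CMP  NZCV=1001
8: · MOVEQ
9: ✓ MOVVS  r3←0xc4

VAL = 0x4c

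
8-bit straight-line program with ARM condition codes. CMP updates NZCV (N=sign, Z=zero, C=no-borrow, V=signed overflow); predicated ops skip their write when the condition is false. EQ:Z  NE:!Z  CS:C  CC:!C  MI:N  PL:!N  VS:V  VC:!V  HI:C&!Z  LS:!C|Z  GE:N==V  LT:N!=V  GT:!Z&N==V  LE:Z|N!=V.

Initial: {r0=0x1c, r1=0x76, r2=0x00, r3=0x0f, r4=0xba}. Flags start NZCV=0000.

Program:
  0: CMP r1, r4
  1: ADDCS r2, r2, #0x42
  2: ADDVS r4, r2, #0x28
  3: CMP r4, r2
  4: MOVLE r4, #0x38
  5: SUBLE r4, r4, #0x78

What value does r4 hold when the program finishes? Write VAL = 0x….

0: ✓ CMP  NZCV=1001
1: · ADDCS
2: ✓ ADDVS  r4←0x28
3: ✓ CMP  NZCV=0010
4: · MOVLE
5: · SUBLE

VAL = 0x28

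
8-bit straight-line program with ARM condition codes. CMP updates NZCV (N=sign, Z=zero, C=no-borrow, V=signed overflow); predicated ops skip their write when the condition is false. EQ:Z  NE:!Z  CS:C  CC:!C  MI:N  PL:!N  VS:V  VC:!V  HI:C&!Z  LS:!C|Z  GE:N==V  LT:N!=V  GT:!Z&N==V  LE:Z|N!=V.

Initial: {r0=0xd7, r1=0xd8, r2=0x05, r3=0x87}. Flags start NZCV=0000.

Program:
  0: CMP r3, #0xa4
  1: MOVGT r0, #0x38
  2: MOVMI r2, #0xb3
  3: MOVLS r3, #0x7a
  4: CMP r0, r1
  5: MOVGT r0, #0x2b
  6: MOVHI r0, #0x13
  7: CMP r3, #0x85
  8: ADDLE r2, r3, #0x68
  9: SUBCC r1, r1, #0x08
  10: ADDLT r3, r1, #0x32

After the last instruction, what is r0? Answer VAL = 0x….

VAL = 0xd7

0: ✓ CMP  NZCV=1000
1: · MOVGT
2: ✓ MOVMI  r2←0xb3
3: ✓ MOVLS  r3←0x7a
4: ✓ CMP  NZCV=1000
5: · MOVGT
6: · MOVHI
7: ✓ CMP  NZCV=1001
8: · ADDLE
9: ✓ SUBCC  r1←0xd0
10: · ADDLT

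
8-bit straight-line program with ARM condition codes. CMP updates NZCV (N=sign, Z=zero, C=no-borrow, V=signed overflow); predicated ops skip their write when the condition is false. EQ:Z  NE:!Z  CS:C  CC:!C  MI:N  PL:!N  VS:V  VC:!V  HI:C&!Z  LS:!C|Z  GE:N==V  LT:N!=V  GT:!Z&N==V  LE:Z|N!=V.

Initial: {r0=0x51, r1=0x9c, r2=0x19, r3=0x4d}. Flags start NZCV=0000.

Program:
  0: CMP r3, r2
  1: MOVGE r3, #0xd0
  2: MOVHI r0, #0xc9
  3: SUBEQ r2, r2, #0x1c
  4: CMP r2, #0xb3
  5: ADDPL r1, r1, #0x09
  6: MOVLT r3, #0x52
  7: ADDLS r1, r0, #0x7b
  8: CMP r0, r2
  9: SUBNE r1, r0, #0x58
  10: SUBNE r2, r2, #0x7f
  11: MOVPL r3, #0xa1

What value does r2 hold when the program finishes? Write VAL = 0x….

0: ✓ CMP  NZCV=0010
1: ✓ MOVGE  r3←0xd0
2: ✓ MOVHI  r0←0xc9
3: · SUBEQ
4: ✓ CMP  NZCV=0000
5: ✓ ADDPL  r1←0xa5
6: · MOVLT
7: ✓ ADDLS  r1←0x44
8: ✓ CMP  NZCV=1010
9: ✓ SUBNE  r1←0x71
10: ✓ SUBNE  r2←0x9a
11: · MOVPL

VAL = 0x9a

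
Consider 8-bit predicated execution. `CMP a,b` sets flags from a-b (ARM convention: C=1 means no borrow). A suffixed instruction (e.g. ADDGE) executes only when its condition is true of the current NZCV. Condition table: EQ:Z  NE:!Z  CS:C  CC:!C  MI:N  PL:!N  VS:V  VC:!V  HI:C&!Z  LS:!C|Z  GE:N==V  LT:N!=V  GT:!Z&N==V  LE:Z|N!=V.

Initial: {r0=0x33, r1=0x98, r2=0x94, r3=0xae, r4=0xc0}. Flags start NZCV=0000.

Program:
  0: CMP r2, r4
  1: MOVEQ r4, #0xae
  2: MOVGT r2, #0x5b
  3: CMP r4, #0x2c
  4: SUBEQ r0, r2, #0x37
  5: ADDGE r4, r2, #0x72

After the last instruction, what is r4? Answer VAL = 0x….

[0] flags=1000 → (cmp)
[1] flags=1000 EQ?F → skip
[2] flags=1000 GT?F → skip
[3] flags=1010 → (cmp)
[4] flags=1010 EQ?F → skip
[5] flags=1010 GE?F → skip

VAL = 0xc0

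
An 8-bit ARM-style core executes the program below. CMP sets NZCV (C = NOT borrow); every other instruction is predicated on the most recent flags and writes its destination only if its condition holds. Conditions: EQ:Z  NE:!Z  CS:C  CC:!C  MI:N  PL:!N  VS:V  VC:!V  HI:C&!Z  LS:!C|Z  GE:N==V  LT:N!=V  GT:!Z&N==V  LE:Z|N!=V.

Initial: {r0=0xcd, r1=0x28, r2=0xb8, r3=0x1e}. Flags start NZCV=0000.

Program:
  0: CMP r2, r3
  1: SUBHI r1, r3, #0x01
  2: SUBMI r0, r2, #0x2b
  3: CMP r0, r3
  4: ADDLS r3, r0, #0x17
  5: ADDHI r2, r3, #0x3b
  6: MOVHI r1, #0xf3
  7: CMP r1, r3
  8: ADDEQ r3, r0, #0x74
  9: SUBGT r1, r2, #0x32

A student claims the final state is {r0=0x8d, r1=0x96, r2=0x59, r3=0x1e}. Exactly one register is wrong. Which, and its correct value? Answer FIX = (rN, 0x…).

[0] flags=1010 → (cmp)
[1] flags=1010 HI?T → r1=0x1d
[2] flags=1010 MI?T → r0=0x8d
[3] flags=0011 → (cmp)
[4] flags=0011 LS?F → skip
[5] flags=0011 HI?T → r2=0x59
[6] flags=0011 HI?T → r1=0xf3
[7] flags=1010 → (cmp)
[8] flags=1010 EQ?F → skip
[9] flags=1010 GT?F → skip

FIX = (r1, 0xf3)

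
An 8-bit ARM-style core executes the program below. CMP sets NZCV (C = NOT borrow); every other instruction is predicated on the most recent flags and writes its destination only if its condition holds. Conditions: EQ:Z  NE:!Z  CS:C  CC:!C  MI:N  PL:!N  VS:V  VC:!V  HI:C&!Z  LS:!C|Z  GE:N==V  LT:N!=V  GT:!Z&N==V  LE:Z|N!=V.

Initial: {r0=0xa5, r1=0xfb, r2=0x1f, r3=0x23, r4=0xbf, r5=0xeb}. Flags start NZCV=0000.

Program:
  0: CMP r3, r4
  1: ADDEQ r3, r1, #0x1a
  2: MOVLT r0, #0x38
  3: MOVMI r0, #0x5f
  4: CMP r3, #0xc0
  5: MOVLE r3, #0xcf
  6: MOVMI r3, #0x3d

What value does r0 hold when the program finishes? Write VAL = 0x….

VAL = 0xa5

[0] flags=0000 → (cmp)
[1] flags=0000 EQ?F → skip
[2] flags=0000 LT?F → skip
[3] flags=0000 MI?F → skip
[4] flags=0000 → (cmp)
[5] flags=0000 LE?F → skip
[6] flags=0000 MI?F → skip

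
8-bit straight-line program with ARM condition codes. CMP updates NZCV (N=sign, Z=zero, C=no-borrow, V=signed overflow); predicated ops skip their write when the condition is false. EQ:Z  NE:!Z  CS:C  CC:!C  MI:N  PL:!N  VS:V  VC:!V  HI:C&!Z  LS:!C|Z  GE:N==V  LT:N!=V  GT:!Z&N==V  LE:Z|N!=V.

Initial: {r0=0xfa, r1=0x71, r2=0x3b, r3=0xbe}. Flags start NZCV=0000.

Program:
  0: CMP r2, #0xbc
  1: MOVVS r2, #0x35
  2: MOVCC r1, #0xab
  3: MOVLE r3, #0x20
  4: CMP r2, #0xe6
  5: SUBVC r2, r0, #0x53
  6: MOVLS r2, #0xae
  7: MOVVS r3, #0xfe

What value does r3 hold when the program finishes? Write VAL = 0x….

VAL = 0xbe

[0] flags=0000 → (cmp)
[1] flags=0000 VS?F → skip
[2] flags=0000 CC?T → r1=0xab
[3] flags=0000 LE?F → skip
[4] flags=0000 → (cmp)
[5] flags=0000 VC?T → r2=0xa7
[6] flags=0000 LS?T → r2=0xae
[7] flags=0000 VS?F → skip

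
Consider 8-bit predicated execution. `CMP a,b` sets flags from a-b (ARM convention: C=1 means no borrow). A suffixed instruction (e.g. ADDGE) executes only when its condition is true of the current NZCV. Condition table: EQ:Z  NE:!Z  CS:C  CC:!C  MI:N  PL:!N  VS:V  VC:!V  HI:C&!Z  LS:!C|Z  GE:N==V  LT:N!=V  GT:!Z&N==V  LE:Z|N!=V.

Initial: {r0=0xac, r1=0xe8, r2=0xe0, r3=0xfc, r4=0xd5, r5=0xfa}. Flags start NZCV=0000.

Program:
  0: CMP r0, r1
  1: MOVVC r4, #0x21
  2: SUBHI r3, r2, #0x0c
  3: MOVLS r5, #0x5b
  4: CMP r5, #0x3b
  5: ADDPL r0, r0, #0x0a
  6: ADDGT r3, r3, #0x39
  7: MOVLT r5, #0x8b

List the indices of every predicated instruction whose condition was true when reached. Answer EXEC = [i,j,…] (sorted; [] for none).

EXEC = [1,3,5,6]

[0] flags=1000 → (cmp)
[1] flags=1000 VC?T → r4=0x21
[2] flags=1000 HI?F → skip
[3] flags=1000 LS?T → r5=0x5b
[4] flags=0010 → (cmp)
[5] flags=0010 PL?T → r0=0xb6
[6] flags=0010 GT?T → r3=0x35
[7] flags=0010 LT?F → skip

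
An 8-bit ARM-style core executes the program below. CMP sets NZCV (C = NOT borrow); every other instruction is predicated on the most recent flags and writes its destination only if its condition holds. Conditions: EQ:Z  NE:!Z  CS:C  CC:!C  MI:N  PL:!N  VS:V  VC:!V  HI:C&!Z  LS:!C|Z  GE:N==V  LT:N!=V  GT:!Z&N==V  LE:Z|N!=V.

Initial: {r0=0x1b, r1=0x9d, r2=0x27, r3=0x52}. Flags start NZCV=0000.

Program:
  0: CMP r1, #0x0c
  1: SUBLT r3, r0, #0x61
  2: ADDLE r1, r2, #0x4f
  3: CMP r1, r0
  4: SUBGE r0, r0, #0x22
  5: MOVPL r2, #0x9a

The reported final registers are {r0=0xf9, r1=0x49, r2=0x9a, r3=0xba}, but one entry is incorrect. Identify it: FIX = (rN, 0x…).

[0] flags=1010 → (cmp)
[1] flags=1010 LT?T → r3=0xba
[2] flags=1010 LE?T → r1=0x76
[3] flags=0010 → (cmp)
[4] flags=0010 GE?T → r0=0xf9
[5] flags=0010 PL?T → r2=0x9a

FIX = (r1, 0x76)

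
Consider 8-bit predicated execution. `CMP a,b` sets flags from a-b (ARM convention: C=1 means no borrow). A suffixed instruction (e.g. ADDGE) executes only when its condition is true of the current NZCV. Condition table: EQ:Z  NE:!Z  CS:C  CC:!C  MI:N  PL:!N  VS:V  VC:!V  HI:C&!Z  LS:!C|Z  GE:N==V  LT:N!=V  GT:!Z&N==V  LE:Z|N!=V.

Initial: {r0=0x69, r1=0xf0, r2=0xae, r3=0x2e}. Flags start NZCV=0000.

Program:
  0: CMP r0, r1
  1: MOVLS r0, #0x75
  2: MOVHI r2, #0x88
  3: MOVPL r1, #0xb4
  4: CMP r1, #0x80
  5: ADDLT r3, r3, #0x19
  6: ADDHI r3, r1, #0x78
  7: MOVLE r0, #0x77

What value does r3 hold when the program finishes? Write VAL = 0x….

VAL = 0x2c

0: ✓ CMP  NZCV=0000
1: ✓ MOVLS  r0←0x75
2: · MOVHI
3: ✓ MOVPL  r1←0xb4
4: ✓ CMP  NZCV=0010
5: · ADDLT
6: ✓ ADDHI  r3←0x2c
7: · MOVLE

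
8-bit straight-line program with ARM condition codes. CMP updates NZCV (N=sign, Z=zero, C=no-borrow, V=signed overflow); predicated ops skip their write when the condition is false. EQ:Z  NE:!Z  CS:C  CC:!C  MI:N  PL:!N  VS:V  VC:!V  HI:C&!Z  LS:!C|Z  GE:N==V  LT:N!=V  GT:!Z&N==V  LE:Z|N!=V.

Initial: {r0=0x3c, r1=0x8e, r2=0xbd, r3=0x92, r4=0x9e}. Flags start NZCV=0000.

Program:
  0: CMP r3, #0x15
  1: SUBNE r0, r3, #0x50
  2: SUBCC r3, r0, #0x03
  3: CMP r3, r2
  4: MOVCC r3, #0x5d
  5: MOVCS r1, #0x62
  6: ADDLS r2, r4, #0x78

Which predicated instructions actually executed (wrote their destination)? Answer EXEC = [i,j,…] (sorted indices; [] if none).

EXEC = [1,4,6]

[0] flags=0011 → (cmp)
[1] flags=0011 NE?T → r0=0x42
[2] flags=0011 CC?F → skip
[3] flags=1000 → (cmp)
[4] flags=1000 CC?T → r3=0x5d
[5] flags=1000 CS?F → skip
[6] flags=1000 LS?T → r2=0x16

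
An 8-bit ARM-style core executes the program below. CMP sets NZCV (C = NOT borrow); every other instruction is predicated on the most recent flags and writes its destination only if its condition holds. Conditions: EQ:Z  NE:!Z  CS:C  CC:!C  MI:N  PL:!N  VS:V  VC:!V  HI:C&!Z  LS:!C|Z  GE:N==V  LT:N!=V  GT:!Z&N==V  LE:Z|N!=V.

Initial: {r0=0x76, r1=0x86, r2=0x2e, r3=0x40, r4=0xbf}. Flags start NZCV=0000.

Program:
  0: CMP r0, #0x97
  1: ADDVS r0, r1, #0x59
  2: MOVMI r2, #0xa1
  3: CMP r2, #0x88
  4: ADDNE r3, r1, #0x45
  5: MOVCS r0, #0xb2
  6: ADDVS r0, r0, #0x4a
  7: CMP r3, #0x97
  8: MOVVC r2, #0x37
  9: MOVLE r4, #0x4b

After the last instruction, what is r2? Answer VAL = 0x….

VAL = 0x37

0: ✓ CMP  NZCV=1001
1: ✓ ADDVS  r0←0xdf
2: ✓ MOVMI  r2←0xa1
3: ✓ CMP  NZCV=0010
4: ✓ ADDNE  r3←0xcb
5: ✓ MOVCS  r0←0xb2
6: · ADDVS
7: ✓ CMP  NZCV=0010
8: ✓ MOVVC  r2←0x37
9: · MOVLE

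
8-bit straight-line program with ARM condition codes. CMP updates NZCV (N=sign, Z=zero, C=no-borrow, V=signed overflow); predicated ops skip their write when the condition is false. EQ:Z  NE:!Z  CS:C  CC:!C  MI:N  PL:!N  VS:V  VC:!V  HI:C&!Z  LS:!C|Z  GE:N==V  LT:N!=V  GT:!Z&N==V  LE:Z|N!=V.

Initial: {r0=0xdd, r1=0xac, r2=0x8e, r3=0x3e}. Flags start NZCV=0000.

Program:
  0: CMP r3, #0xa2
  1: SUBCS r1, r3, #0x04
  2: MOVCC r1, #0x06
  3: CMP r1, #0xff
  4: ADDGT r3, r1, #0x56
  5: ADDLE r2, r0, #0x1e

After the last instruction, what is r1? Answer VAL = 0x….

0: ✓ CMP  NZCV=1001
1: · SUBCS
2: ✓ MOVCC  r1←0x06
3: ✓ CMP  NZCV=0000
4: ✓ ADDGT  r3←0x5c
5: · ADDLE

VAL = 0x06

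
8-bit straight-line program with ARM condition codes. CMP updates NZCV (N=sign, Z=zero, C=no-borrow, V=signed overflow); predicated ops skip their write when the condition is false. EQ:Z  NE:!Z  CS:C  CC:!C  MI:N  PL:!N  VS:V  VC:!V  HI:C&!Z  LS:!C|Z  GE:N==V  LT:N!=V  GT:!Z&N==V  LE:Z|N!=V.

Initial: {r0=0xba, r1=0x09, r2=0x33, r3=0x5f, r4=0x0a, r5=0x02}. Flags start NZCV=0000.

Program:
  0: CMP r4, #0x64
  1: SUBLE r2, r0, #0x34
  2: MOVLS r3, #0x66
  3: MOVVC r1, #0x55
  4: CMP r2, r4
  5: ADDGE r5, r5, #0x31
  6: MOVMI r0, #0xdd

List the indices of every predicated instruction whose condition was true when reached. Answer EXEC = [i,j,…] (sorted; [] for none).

EXEC = [1,2,3]

0: ✓ CMP  NZCV=1000
1: ✓ SUBLE  r2←0x86
2: ✓ MOVLS  r3←0x66
3: ✓ MOVVC  r1←0x55
4: ✓ CMP  NZCV=0011
5: · ADDGE
6: · MOVMI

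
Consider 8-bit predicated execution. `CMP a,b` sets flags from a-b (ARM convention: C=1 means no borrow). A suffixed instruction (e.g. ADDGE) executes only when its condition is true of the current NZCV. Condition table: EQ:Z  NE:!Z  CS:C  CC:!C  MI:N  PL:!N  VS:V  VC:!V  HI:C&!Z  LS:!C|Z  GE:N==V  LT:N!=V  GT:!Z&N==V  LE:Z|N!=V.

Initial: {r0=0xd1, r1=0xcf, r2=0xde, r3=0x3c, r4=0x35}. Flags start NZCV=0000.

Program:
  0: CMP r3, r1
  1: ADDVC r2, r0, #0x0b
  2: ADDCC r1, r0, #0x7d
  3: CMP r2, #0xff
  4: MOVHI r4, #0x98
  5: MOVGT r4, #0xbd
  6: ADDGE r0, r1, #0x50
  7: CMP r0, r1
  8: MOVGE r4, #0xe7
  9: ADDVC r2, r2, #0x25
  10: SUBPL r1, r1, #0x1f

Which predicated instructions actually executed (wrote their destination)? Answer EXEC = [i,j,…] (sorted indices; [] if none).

[0] flags=0000 → (cmp)
[1] flags=0000 VC?T → r2=0xdc
[2] flags=0000 CC?T → r1=0x4e
[3] flags=1000 → (cmp)
[4] flags=1000 HI?F → skip
[5] flags=1000 GT?F → skip
[6] flags=1000 GE?F → skip
[7] flags=1010 → (cmp)
[8] flags=1010 GE?F → skip
[9] flags=1010 VC?T → r2=0x01
[10] flags=1010 PL?F → skip

EXEC = [1,2,9]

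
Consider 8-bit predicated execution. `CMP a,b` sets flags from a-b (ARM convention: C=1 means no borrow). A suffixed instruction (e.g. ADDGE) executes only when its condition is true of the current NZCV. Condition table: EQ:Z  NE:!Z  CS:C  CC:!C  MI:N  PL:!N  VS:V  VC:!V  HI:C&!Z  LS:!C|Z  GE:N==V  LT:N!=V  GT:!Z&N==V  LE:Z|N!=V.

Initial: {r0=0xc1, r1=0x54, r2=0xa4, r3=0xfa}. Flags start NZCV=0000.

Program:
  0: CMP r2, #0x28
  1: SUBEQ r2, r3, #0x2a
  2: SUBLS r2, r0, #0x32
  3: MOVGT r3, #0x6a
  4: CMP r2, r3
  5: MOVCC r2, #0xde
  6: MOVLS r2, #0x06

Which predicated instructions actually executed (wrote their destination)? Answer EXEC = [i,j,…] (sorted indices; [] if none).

[0] flags=0011 → (cmp)
[1] flags=0011 EQ?F → skip
[2] flags=0011 LS?F → skip
[3] flags=0011 GT?F → skip
[4] flags=1000 → (cmp)
[5] flags=1000 CC?T → r2=0xde
[6] flags=1000 LS?T → r2=0x06

EXEC = [5,6]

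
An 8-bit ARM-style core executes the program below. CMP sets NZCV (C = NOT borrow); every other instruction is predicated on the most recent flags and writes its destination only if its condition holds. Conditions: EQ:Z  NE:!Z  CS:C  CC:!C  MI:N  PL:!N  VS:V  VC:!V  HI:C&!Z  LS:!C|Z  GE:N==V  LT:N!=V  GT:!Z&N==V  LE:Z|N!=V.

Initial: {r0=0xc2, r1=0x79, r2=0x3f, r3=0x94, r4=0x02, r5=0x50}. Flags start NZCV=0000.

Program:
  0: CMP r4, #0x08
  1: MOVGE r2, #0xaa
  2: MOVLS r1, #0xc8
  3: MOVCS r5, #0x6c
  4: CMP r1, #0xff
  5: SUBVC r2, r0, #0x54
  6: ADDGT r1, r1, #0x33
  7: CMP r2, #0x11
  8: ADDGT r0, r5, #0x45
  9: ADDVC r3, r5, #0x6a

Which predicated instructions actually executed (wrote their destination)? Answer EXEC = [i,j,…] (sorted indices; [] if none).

[0] flags=1000 → (cmp)
[1] flags=1000 GE?F → skip
[2] flags=1000 LS?T → r1=0xc8
[3] flags=1000 CS?F → skip
[4] flags=1000 → (cmp)
[5] flags=1000 VC?T → r2=0x6e
[6] flags=1000 GT?F → skip
[7] flags=0010 → (cmp)
[8] flags=0010 GT?T → r0=0x95
[9] flags=0010 VC?T → r3=0xba

EXEC = [2,5,8,9]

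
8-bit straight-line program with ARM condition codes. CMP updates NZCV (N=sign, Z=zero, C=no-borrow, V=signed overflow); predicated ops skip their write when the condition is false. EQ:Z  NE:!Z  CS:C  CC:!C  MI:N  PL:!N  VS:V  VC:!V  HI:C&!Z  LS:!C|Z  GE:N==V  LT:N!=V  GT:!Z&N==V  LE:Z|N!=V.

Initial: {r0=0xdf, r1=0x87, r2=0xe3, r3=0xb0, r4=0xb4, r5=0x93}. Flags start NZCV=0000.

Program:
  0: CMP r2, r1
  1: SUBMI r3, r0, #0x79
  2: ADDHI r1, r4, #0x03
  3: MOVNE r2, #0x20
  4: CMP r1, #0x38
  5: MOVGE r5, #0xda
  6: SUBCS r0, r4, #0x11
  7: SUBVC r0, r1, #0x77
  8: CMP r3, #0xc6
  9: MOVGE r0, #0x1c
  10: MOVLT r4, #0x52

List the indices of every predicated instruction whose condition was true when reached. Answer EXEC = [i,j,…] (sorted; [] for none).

[0] flags=0010 → (cmp)
[1] flags=0010 MI?F → skip
[2] flags=0010 HI?T → r1=0xb7
[3] flags=0010 NE?T → r2=0x20
[4] flags=0011 → (cmp)
[5] flags=0011 GE?F → skip
[6] flags=0011 CS?T → r0=0xa3
[7] flags=0011 VC?F → skip
[8] flags=1000 → (cmp)
[9] flags=1000 GE?F → skip
[10] flags=1000 LT?T → r4=0x52

EXEC = [2,3,6,10]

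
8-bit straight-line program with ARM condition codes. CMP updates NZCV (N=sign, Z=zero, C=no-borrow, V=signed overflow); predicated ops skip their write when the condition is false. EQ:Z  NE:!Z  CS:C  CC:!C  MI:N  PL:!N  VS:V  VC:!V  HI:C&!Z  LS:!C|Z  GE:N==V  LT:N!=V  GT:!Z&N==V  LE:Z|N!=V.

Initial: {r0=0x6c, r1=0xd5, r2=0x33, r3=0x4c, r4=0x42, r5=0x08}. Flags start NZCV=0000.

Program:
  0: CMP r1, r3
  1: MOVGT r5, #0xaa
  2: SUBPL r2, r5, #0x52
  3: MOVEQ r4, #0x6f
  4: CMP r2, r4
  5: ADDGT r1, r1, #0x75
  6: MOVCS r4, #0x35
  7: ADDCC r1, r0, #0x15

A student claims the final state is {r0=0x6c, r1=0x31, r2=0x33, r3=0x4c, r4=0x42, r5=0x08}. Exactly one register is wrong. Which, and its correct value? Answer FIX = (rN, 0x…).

[0] flags=1010 → (cmp)
[1] flags=1010 GT?F → skip
[2] flags=1010 PL?F → skip
[3] flags=1010 EQ?F → skip
[4] flags=1000 → (cmp)
[5] flags=1000 GT?F → skip
[6] flags=1000 CS?F → skip
[7] flags=1000 CC?T → r1=0x81

FIX = (r1, 0x81)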